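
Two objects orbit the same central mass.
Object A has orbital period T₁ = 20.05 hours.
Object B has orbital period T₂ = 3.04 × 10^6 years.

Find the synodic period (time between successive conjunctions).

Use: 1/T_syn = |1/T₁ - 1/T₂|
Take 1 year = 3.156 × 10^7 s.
T₁ = 20.05 hours = 72180 s
T₂ = 3.04 × 10^6 years = 9.59424 × 10^13 s
1/T₁ = 1.38543 × 10^-5 s⁻¹
1/T₂ = 1.04229 × 10^-14 s⁻¹
|1/T₁ − 1/T₂| = 1.38543 × 10^-5 s⁻¹
T_syn = 1 / |1/T₁ − 1/T₂| = 72180 s ≈ 20.05 hours

Final answer: T_syn = 20.05 hours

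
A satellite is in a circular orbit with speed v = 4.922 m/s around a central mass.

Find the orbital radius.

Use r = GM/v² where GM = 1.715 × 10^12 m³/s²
v = 4.922 m/s
GM = 1.715 × 10^12 m³/s²
v² = 24.2261 m²/s²
r = GM/v² = (1.715 × 10^12) / 24.2261 = 7.07915 × 10^10 m ≈ 70.79 Gm

Final answer: 70.79 Gm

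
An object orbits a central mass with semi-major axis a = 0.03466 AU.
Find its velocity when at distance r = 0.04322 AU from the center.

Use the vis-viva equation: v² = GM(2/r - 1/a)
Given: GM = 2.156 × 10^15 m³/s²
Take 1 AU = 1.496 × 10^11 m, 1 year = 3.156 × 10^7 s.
a = 0.03466 AU = 5.18514 × 10^9 m
r = 0.04322 AU = 6.46571 × 10^9 m
GM = 2.156 × 10^15 m³/s²
2/r − 1/a = 3.09324 × 10^-10 − 1.92859 × 10^-10 = 1.16465 × 10^-10 m⁻¹
v² = GM (2/r − 1/a) = 251099 m²/s²
v = 501.097 m/s ≈ 0.1057 AU/year

Final answer: 0.1057 AU/year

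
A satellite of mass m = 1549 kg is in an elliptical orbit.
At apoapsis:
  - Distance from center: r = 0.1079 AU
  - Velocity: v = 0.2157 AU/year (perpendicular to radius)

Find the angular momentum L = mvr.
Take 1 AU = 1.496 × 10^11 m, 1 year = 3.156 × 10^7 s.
r = 0.1079 AU = 1.61418 × 10^10 m
v = 0.2157 AU/year = 1022.46 m/s
vr = 1022.46 × 1.61418 × 10^10 = 1.65043 × 10^13 m²/s
L = m × vr = 1549 × 1.65043 × 10^13 = 2.55652 × 10^16 kg·m²/s ≈ 2.557 × 10^16 kg·m²/s

Final answer: L = 2.557 × 10^16 kg·m²/s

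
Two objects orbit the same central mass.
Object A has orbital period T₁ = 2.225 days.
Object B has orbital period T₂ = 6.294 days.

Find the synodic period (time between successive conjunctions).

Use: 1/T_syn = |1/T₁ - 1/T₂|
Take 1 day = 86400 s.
T₁ = 2.225 days = 192240 s
T₂ = 6.294 days = 543802 s
1/T₁ = 5.20183 × 10^-6 s⁻¹
1/T₂ = 1.83891 × 10^-6 s⁻¹
|1/T₁ − 1/T₂| = 3.36293 × 10^-6 s⁻¹
T_syn = 1 / |1/T₁ − 1/T₂| = 297360 s ≈ 3.442 days

Final answer: T_syn = 3.442 days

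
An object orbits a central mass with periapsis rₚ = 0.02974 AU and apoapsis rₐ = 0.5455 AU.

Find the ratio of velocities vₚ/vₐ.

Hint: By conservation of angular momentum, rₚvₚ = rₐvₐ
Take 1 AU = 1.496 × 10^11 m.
rₚ = 0.02974 AU = 4.4491 × 10^9 m
rₐ = 0.5455 AU = 8.16068 × 10^10 m
rₚvₚ = rₐvₐ  ⇒  vₚ/vₐ = rₐ/rₚ
vₚ/vₐ = (8.16068 × 10^10) / (4.4491 × 10^9) = 18.3423

Final answer: vₚ/vₐ = 18.34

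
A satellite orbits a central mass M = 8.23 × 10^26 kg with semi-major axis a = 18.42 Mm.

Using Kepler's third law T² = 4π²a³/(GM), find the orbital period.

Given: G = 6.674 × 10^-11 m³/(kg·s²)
M = 8.23 × 10^26 kg
GM = G × M = 6.674 × 10^-11 × 8.23 × 10^26 = 5.4927 × 10^16 m³/s²
a = 18.42 Mm = 1.842 × 10^7 m
a³ = 6.24984 × 10^21 m³
T = 2π √(a³/GM) = 2π √((6.24984 × 10^21) / (5.4927 × 10^16)) = 2π × 337.319 s
T = 2119.44 s ≈ 35.32 minutes

Final answer: 35.32 minutes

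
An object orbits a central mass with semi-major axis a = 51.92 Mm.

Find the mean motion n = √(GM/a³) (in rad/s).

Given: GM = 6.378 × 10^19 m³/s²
a = 51.92 Mm = 5.192 × 10^7 m
GM = 6.378 × 10^19 m³/s²
a³ = 1.3996 × 10^23 m³
GM/a³ = (6.378 × 10^19) / (1.3996 × 10^23) = 0.000455702 s⁻²
n = √(GM/a³) = 0.0213472 rad/s ≈ 0.02135 rad/s

Final answer: n = 0.02135 rad/s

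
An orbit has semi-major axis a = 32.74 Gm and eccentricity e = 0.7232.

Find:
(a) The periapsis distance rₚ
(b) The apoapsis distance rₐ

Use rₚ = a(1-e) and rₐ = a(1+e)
a = 32.74 Gm = 3.274 × 10^10 m
e = 0.7232:  1 − e = 0.2768,  1 + e = 1.7232
(a) rₚ = a(1 − e) = 3.274 × 10^10 m × 0.2768 = 9.06243 × 10^9 m ≈ 9.062 Gm
(b) rₐ = a(1 + e) = 3.274 × 10^10 m × 1.7232 = 5.64176 × 10^10 m ≈ 56.42 Gm

Final answer:
(a) rₚ = 9.062 Gm
(b) rₐ = 56.42 Gm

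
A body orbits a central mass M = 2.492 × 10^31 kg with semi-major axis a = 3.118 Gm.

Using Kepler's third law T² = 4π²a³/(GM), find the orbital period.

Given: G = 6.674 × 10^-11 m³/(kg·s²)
M = 2.492 × 10^31 kg
GM = G × M = 6.674 × 10^-11 × 2.492 × 10^31 = 1.66316 × 10^21 m³/s²
a = 3.118 Gm = 3.118 × 10^9 m
a³ = 3.0313 × 10^28 m³
T = 2π √(a³/GM) = 2π √((3.0313 × 10^28) / (1.66316 × 10^21)) = 2π × 4269.21 s
T = 26824.2 s ≈ 7.451 hours

Final answer: 7.451 hours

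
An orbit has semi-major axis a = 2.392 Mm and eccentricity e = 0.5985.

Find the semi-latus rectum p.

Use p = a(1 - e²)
a = 2.392 Mm = 2.392 × 10^6 m
e = 0.5985,  e² = 0.358202,  1 − e² = 0.641798
p = a(1 − e²) = 2.392 × 10^6 m × 0.641798 = 1.53518 × 10^6 m ≈ 1.535 Mm

Final answer: p = 1.535 Mm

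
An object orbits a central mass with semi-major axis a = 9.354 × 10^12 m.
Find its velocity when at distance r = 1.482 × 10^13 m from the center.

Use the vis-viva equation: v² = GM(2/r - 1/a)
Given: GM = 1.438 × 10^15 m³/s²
a = 9.354 × 10^12 m
r = 1.482 × 10^13 m
GM = 1.438 × 10^15 m³/s²
2/r − 1/a = 1.34953 × 10^-13 − 1.06906 × 10^-13 = 2.80466 × 10^-14 m⁻¹
v² = GM (2/r − 1/a) = 40.3311 m²/s²
v = 6.35067 m/s ≈ 6.351 m/s

Final answer: 6.351 m/s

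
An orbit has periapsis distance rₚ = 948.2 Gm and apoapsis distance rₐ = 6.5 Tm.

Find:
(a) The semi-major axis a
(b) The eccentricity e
rₚ = 948.2 Gm = 9.482 × 10^11 m
rₐ = 6.5 Tm = 6.5 × 10^12 m
(a) a = (rₚ + rₐ)/2 = 3.7241 × 10^12 m ≈ 3.724 Tm
(b) e = (rₐ − rₚ)/(rₐ + rₚ) = (5.5518 × 10^12) / (7.4482 × 10^12) = 0.745388

Final answer:
(a) a = 3.724 Tm
(b) e = 0.7454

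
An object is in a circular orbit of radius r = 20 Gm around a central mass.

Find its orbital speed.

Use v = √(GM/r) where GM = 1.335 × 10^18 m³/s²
r = 20 Gm = 2 × 10^10 m
GM = 1.335 × 10^18 m³/s²
GM/r = (1.335 × 10^18) / (2 × 10^10) = 6.675 × 10^7 m²/s²
v = √(GM/r) = 8170.07 m/s ≈ 8.17 km/s

Final answer: 8.17 km/s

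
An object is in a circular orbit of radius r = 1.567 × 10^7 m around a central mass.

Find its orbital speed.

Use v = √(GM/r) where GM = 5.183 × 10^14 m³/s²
r = 1.567 × 10^7 m
GM = 5.183 × 10^14 m³/s²
GM/r = (5.183 × 10^14) / (1.567 × 10^7) = 3.30759 × 10^7 m²/s²
v = √(GM/r) = 5751.17 m/s ≈ 5.751 km/s

Final answer: 5.751 km/s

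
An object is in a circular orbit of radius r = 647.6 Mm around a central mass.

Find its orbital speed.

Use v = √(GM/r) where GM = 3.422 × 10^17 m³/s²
r = 647.6 Mm = 6.476 × 10^8 m
GM = 3.422 × 10^17 m³/s²
GM/r = (3.422 × 10^17) / (6.476 × 10^8) = 5.28413 × 10^8 m²/s²
v = √(GM/r) = 22987.2 m/s ≈ 22.99 km/s

Final answer: 22.99 km/s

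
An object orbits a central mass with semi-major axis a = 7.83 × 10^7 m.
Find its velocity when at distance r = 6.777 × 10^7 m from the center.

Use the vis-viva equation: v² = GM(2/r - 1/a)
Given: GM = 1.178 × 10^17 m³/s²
a = 7.83 × 10^7 m
r = 6.777 × 10^7 m
GM = 1.178 × 10^17 m³/s²
2/r − 1/a = 2.95116 × 10^-8 − 1.27714 × 10^-8 = 1.67402 × 10^-8 m⁻¹
v² = GM (2/r − 1/a) = 1.97199 × 10^9 m²/s²
v = 44407.1 m/s ≈ 44.41 km/s

Final answer: 44.41 km/s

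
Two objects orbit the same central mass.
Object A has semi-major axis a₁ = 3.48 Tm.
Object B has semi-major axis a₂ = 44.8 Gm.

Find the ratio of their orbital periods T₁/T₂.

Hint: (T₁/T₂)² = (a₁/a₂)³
a₁ = 3.48 Tm = 3.48 × 10^12 m
a₂ = 44.8 Gm = 4.48 × 10^10 m
a₁/a₂ = 77.6786
T₁/T₂ = (a₁/a₂)^(3/2) = (77.6786)^1.5 = 684.624

Final answer: T₁/T₂ = 684.6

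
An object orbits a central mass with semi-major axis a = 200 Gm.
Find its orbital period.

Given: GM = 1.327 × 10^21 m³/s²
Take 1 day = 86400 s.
a = 200 Gm = 2 × 10^11 m
GM = 1.327 × 10^21 m³/s²
a³ = 8 × 10^33 m³
T = 2π √(a³/GM) = 2π √((8 × 10^33) / (1.327 × 10^21)) = 2π × 2.45533 × 10^6 s
T = 1.54273 × 10^7 s ≈ 178.6 days

Final answer: 178.6 days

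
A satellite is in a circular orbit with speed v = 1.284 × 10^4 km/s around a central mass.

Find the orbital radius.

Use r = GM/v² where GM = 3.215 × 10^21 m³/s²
v = 1.284 × 10^4 km/s = 1.284 × 10^7 m/s
GM = 3.215 × 10^21 m³/s²
v² = 1.64866 × 10^14 m²/s²
r = GM/v² = (3.215 × 10^21) / (1.64866 × 10^14) = 1.95007 × 10^7 m ≈ 19.5 Mm

Final answer: 19.5 Mm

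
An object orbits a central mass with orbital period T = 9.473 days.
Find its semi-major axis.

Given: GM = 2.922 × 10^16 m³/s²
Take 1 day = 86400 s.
T = 9.473 days = 818467 s
GM = 2.922 × 10^16 m³/s²
Kepler's third law: a³ = GM T² / (4π²)
T² = 6.69889 × 10^11 s²
a³ = (2.922 × 10^16) × (6.69889 × 10^11) / (4π²) = 4.95819 × 10^26 m³
a = (a³)^(1/3) = 7.91482 × 10^8 m ≈ 7.915 × 10^8 m

Final answer: 7.915 × 10^8 m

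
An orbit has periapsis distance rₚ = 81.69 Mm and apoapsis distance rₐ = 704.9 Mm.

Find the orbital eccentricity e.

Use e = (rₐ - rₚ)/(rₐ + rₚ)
rₚ = 81.69 Mm = 8.169 × 10^7 m
rₐ = 704.9 Mm = 7.049 × 10^8 m
rₐ − rₚ = 6.2321 × 10^8 m
rₐ + rₚ = 7.8659 × 10^8 m
e = (rₐ − rₚ)/(rₐ + rₚ) = 0.792293

Final answer: e = 0.7923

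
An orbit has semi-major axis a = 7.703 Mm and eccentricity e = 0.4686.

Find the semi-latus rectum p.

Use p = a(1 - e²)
a = 7.703 Mm = 7.703 × 10^6 m
e = 0.4686,  e² = 0.219586,  1 − e² = 0.780414
p = a(1 − e²) = 7.703 × 10^6 m × 0.780414 = 6.01153 × 10^6 m ≈ 6.012 Mm

Final answer: p = 6.012 Mm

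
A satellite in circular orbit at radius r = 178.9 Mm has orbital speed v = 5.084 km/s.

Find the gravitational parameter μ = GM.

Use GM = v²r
r = 178.9 Mm = 1.789 × 10^8 m
v = 5.084 km/s = 5084 m/s
v² = 2.58471 × 10^7 m²/s²
GM = v²r = 2.58471 × 10^7 × 1.789 × 10^8 = 4.62404 × 10^15 m³/s²
GM ≈ 4.624 × 10^15 m³/s²

Final answer: GM = 4.624 × 10^15 m³/s²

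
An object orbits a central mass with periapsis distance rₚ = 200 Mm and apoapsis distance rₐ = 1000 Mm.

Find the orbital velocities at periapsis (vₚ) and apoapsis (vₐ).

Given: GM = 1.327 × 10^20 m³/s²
rₚ = 200 Mm = 2 × 10^8 m
rₐ = 1000 Mm = 1 × 10^9 m
GM = 1.327 × 10^20 m³/s²
a = (rₚ + rₐ)/2 = 6 × 10^8 m
Vis-viva: v² = GM (2/r − 1/a)
vₚ² = 1.327 × 10^20 × (1 × 10^-8 − 1.66667 × 10^-9) = 1.10583 × 10^12 m²/s²
vₚ = 1.05159 × 10^6 m/s ≈ 1052 km/s
vₐ² = 1.327 × 10^20 × (2 × 10^-9 − 1.66667 × 10^-9) = 4.42333 × 10^10 m²/s²
vₐ = 210317 m/s ≈ 210.3 km/s

Final answer: vₚ = 1052 km/s, vₐ = 210.3 km/s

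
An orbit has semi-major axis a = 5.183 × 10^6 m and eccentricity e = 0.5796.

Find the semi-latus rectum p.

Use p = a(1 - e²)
a = 5.183 × 10^6 m
e = 0.5796,  e² = 0.335936,  1 − e² = 0.664064
p = a(1 − e²) = 5.183 × 10^6 m × 0.664064 = 3.44184 × 10^6 m ≈ 3.442 × 10^6 m

Final answer: p = 3.442 × 10^6 m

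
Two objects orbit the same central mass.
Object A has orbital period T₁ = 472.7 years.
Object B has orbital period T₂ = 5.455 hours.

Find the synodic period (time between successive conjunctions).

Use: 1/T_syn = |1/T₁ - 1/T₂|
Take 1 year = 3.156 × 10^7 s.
T₁ = 472.7 years = 1.49184 × 10^10 s
T₂ = 5.455 hours = 19638 s
1/T₁ = 6.70313 × 10^-11 s⁻¹
1/T₂ = 5.09217 × 10^-5 s⁻¹
|1/T₁ − 1/T₂| = 5.09216 × 10^-5 s⁻¹
T_syn = 1 / |1/T₁ − 1/T₂| = 19638 s ≈ 5.455 hours

Final answer: T_syn = 5.455 hours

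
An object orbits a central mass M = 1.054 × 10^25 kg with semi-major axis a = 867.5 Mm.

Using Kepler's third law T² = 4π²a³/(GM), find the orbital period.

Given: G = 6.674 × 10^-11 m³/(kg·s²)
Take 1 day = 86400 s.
M = 1.054 × 10^25 kg
GM = G × M = 6.674 × 10^-11 × 1.054 × 10^25 = 7.0344 × 10^14 m³/s²
a = 867.5 Mm = 8.675 × 10^8 m
a³ = 6.52843 × 10^26 m³
T = 2π √(a³/GM) = 2π √((6.52843 × 10^26) / (7.0344 × 10^14)) = 2π × 963365 s
T = 6.053 × 10^6 s ≈ 70.06 days

Final answer: 70.06 days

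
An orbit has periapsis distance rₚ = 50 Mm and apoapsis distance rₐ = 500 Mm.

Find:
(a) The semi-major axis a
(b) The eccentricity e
rₚ = 50 Mm = 5 × 10^7 m
rₐ = 500 Mm = 5 × 10^8 m
(a) a = (rₚ + rₐ)/2 = 2.75 × 10^8 m ≈ 275 Mm
(b) e = (rₐ − rₚ)/(rₐ + rₚ) = (4.5 × 10^8) / (5.5 × 10^8) = 0.818182

Final answer:
(a) a = 275 Mm
(b) e = 0.8182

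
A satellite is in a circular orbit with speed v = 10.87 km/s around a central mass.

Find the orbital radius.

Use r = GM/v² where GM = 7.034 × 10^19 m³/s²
v = 10.87 km/s = 10870 m/s
GM = 7.034 × 10^19 m³/s²
v² = 1.18157 × 10^8 m²/s²
r = GM/v² = (7.034 × 10^19) / (1.18157 × 10^8) = 5.9531 × 10^11 m ≈ 595.3 Gm

Final answer: 595.3 Gm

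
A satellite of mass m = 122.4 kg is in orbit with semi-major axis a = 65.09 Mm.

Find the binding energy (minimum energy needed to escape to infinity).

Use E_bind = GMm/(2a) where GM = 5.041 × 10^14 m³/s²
a = 65.09 Mm = 6.509 × 10^7 m
GM = 5.041 × 10^14 m³/s²
m = 122.4 kg
GMm = 5.041 × 10^14 × 122.4 = 6.17018 × 10^16 m³·kg/s²
2a = 1.3018 × 10^8 m
E_bind = GMm/(2a) = 4.73973 × 10^8 J ≈ 474 MJ

Final answer: 474 MJ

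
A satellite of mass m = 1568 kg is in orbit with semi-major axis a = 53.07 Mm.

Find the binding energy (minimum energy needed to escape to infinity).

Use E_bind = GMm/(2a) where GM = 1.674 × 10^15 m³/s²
a = 53.07 Mm = 5.307 × 10^7 m
GM = 1.674 × 10^15 m³/s²
m = 1568 kg
GMm = 1.674 × 10^15 × 1568 = 2.62483 × 10^18 m³·kg/s²
2a = 1.0614 × 10^8 m
E_bind = GMm/(2a) = 2.47299 × 10^10 J ≈ 24.73 GJ

Final answer: 24.73 GJ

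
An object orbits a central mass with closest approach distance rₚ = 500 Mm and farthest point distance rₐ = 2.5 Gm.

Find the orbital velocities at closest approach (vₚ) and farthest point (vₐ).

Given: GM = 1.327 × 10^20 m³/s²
rₚ = 500 Mm = 5 × 10^8 m
rₐ = 2.5 Gm = 2.5 × 10^9 m
GM = 1.327 × 10^20 m³/s²
a = (rₚ + rₐ)/2 = 1.5 × 10^9 m
Vis-viva: v² = GM (2/r − 1/a)
vₚ² = 1.327 × 10^20 × (4 × 10^-9 − 6.66667 × 10^-10) = 4.42333 × 10^11 m²/s²
vₚ = 665081 m/s ≈ 665.1 km/s
vₐ² = 1.327 × 10^20 × (8 × 10^-10 − 6.66667 × 10^-10) = 1.76933 × 10^10 m²/s²
vₐ = 133016 m/s ≈ 133 km/s

Final answer: vₚ = 665.1 km/s, vₐ = 133 km/s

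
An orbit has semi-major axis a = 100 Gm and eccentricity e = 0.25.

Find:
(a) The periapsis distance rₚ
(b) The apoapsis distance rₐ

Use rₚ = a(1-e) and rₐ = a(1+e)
a = 100 Gm = 1 × 10^11 m
e = 0.25:  1 − e = 0.75,  1 + e = 1.25
(a) rₚ = a(1 − e) = 1 × 10^11 m × 0.75 = 7.5 × 10^10 m ≈ 75 Gm
(b) rₐ = a(1 + e) = 1 × 10^11 m × 1.25 = 1.25 × 10^11 m ≈ 125 Gm

Final answer:
(a) rₚ = 75 Gm
(b) rₐ = 125 Gm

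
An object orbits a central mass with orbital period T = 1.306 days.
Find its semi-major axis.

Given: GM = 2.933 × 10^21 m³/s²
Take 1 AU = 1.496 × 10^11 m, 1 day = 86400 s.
T = 1.306 days = 112838 s
GM = 2.933 × 10^21 m³/s²
Kepler's third law: a³ = GM T² / (4π²)
T² = 1.27325 × 10^10 s²
a³ = (2.933 × 10^21) × (1.27325 × 10^10) / (4π²) = 9.45946 × 10^29 m³
a = (a³)^(1/3) = 9.81647 × 10^9 m ≈ 0.06562 AU

Final answer: 0.06562 AU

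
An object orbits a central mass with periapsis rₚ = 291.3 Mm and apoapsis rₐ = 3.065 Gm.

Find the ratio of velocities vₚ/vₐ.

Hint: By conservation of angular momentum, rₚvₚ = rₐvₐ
rₚ = 291.3 Mm = 2.913 × 10^8 m
rₐ = 3.065 Gm = 3.065 × 10^9 m
rₚvₚ = rₐvₐ  ⇒  vₚ/vₐ = rₐ/rₚ
vₚ/vₐ = (3.065 × 10^9) / (2.913 × 10^8) = 10.5218

Final answer: vₚ/vₐ = 10.52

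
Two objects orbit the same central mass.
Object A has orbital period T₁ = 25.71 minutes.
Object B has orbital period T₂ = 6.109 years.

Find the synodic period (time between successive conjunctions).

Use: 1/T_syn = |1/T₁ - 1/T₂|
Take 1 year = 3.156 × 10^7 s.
T₁ = 25.71 minutes = 1542.6 s
T₂ = 6.109 years = 1.928 × 10^8 s
1/T₁ = 0.000648256 s⁻¹
1/T₂ = 5.18672 × 10^-9 s⁻¹
|1/T₁ − 1/T₂| = 0.000648251 s⁻¹
T_syn = 1 / |1/T₁ − 1/T₂| = 1542.61 s ≈ 25.71 minutes

Final answer: T_syn = 25.71 minutes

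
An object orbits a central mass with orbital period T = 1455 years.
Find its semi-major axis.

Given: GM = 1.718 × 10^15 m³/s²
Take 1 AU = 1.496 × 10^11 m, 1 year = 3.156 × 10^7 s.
T = 1455 years = 4.59198 × 10^10 s
GM = 1.718 × 10^15 m³/s²
Kepler's third law: a³ = GM T² / (4π²)
T² = 2.10863 × 10^21 s²
a³ = (1.718 × 10^15) × (2.10863 × 10^21) / (4π²) = 9.17621 × 10^34 m³
a = (a³)^(1/3) = 4.51046 × 10^11 m ≈ 3.015 AU

Final answer: 3.015 AU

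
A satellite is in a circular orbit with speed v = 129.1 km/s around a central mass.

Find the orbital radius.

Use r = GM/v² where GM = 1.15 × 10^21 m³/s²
v = 129.1 km/s = 129100 m/s
GM = 1.15 × 10^21 m³/s²
v² = 1.66668 × 10^10 m²/s²
r = GM/v² = (1.15 × 10^21) / (1.66668 × 10^10) = 6.89994 × 10^10 m ≈ 6.9 × 10^10 m

Final answer: 6.9 × 10^10 m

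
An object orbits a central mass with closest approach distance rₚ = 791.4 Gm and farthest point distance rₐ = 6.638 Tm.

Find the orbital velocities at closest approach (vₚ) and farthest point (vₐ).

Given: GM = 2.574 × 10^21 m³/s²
rₚ = 791.4 Gm = 7.914 × 10^11 m
rₐ = 6.638 Tm = 6.638 × 10^12 m
GM = 2.574 × 10^21 m³/s²
a = (rₚ + rₐ)/2 = 3.7147 × 10^12 m
Vis-viva: v² = GM (2/r − 1/a)
vₚ² = 2.574 × 10^21 × (2.52717 × 10^-12 − 2.69201 × 10^-13) = 5.81201 × 10^9 m²/s²
vₚ = 76236.5 m/s ≈ 76.24 km/s
vₐ² = 2.574 × 10^21 × (3.01296 × 10^-13 − 2.69201 × 10^-13) = 8.26121 × 10^7 m²/s²
vₐ = 9089.12 m/s ≈ 9.089 km/s

Final answer: vₚ = 76.24 km/s, vₐ = 9.089 km/s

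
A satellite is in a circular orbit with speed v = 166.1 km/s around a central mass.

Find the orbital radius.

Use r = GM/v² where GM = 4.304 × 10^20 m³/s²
v = 166.1 km/s = 166100 m/s
GM = 4.304 × 10^20 m³/s²
v² = 2.75892 × 10^10 m²/s²
r = GM/v² = (4.304 × 10^20) / (2.75892 × 10^10) = 1.56003 × 10^10 m ≈ 15.6 Gm

Final answer: 15.6 Gm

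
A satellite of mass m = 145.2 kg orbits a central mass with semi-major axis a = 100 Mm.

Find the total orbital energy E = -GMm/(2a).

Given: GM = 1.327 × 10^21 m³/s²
a = 100 Mm = 1 × 10^8 m
GM = 1.327 × 10^21 m³/s²
2a = 2 × 10^8 m
GMm = 1.327 × 10^21 × 145.2 = 1.9268 × 10^23 m³·kg/s²
E = −GMm/(2a) = -9.63402 × 10^14 J ≈ -963.4 TJ

Final answer: -963.4 TJ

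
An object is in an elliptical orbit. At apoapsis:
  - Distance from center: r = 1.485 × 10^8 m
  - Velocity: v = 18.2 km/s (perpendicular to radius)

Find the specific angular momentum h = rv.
r = 1.485 × 10^8 m
v = 18.2 km/s = 18200 m/s
h = rv = 1.485 × 10^8 × 18200 = 2.7027 × 10^12 m²/s ≈ 2.703 × 10^12 m²/s

Final answer: h = 2.703 × 10^12 m²/s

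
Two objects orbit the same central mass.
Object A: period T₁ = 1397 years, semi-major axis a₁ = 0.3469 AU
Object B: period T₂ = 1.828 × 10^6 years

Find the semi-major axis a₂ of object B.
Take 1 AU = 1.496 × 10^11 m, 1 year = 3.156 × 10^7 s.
T₁ = 1397 years = 4.40893 × 10^10 s
T₂ = 1.828 × 10^6 years = 5.76917 × 10^13 s
a₁ = 0.3469 AU = 5.18962 × 10^10 m
Kepler's third law: (T₂/T₁)² = (a₂/a₁)³  ⇒  a₂ = a₁ (T₂/T₁)^(2/3)
T₂/T₁ = 1308.52
(T₂/T₁)^(2/3) = 119.634
a₂ = 5.18962 × 10^10 m × 119.634 = 6.20853 × 10^12 m ≈ 41.5 AU

Final answer: a₂ = 41.5 AU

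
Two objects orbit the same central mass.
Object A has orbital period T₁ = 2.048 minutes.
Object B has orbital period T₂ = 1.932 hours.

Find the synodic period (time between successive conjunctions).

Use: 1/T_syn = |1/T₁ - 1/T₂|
T₁ = 2.048 minutes = 122.88 s
T₂ = 1.932 hours = 6955.2 s
1/T₁ = 0.00813802 s⁻¹
1/T₂ = 0.000143777 s⁻¹
|1/T₁ − 1/T₂| = 0.00799424 s⁻¹
T_syn = 1 / |1/T₁ − 1/T₂| = 125.09 s ≈ 2.085 minutes

Final answer: T_syn = 2.085 minutes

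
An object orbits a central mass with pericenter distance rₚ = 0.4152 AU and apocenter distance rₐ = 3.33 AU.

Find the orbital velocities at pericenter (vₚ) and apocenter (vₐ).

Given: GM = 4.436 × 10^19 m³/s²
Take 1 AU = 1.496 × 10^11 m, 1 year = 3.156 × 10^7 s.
rₚ = 0.4152 AU = 6.21139 × 10^10 m
rₐ = 3.33 AU = 4.98168 × 10^11 m
GM = 4.436 × 10^19 m³/s²
a = (rₚ + rₐ)/2 = 2.80141 × 10^11 m
Vis-viva: v² = GM (2/r − 1/a)
vₚ² = 4.436 × 10^19 × (3.21989 × 10^-11 − 3.56963 × 10^-12) = 1.26999 × 10^9 m²/s²
vₚ = 35637 m/s ≈ 7.518 AU/year
vₐ² = 4.436 × 10^19 × (4.01471 × 10^-12 − 3.56963 × 10^-12) = 1.97437 × 10^7 m²/s²
vₐ = 4443.39 m/s ≈ 0.9374 AU/year

Final answer: vₚ = 7.518 AU/year, vₐ = 0.9374 AU/year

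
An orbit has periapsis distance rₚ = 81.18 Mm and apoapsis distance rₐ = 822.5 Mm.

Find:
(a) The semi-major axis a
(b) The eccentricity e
rₚ = 81.18 Mm = 8.118 × 10^7 m
rₐ = 822.5 Mm = 8.225 × 10^8 m
(a) a = (rₚ + rₐ)/2 = 4.5184 × 10^8 m ≈ 451.8 Mm
(b) e = (rₐ − rₚ)/(rₐ + rₚ) = (7.4132 × 10^8) / (9.0368 × 10^8) = 0.820335

Final answer:
(a) a = 451.8 Mm
(b) e = 0.8203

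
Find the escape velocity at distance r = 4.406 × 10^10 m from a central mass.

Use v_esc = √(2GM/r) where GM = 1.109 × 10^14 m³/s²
r = 4.406 × 10^10 m
GM = 1.109 × 10^14 m³/s²
2GM/r = 2 × (1.109 × 10^14) / (4.406 × 10^10) = 5034.04 m²/s²
v_esc = √(2GM/r) = 70.951 m/s ≈ 70.95 m/s

Final answer: 70.95 m/s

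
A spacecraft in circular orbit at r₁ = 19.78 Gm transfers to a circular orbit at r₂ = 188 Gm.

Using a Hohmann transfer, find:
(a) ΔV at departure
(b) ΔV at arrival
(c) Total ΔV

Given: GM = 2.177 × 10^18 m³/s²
r₁ = 19.78 Gm = 1.978 × 10^10 m
r₂ = 188 Gm = 1.88 × 10^11 m
GM = 2.177 × 10^18 m³/s²
Transfer ellipse: a_t = (r₁ + r₂)/2 = 1.0389 × 10^11 m
Circular speed at r₁: v₁ = √(GM/r₁) = 10491 m/s
Transfer speed at r₁ (periapsis): v₁ₜ = √(GM(2/r₁ − 1/a_t)) = 14112.6 m/s
(a) ΔV₁ = v₁ₜ − v₁ = 3621.66 m/s ≈ 3.622 km/s
Circular speed at r₂: v₂ = √(GM/r₂) = 3402.91 m/s
Transfer speed at r₂ (apoapsis): v₂ₜ = √(GM(2/r₂ − 1/a_t)) = 1484.83 m/s
(b) ΔV₂ = v₂ − v₂ₜ = 1918.08 m/s ≈ 1.918 km/s
(c) ΔV_total = ΔV₁ + ΔV₂ = 5539.73 m/s ≈ 5.54 km/s

Final answer:
(a) ΔV₁ = 3.622 km/s
(b) ΔV₂ = 1.918 km/s
(c) ΔV_total = 5.54 km/s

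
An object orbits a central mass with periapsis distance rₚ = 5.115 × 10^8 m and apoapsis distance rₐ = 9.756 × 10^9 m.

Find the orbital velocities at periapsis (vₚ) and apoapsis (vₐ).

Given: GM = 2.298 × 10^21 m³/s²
rₚ = 5.115 × 10^8 m
rₐ = 9.756 × 10^9 m
GM = 2.298 × 10^21 m³/s²
a = (rₚ + rₐ)/2 = 5.13375 × 10^9 m
Vis-viva: v² = GM (2/r − 1/a)
vₚ² = 2.298 × 10^21 × (3.91007 × 10^-9 − 1.94789 × 10^-10) = 8.53771 × 10^12 m²/s²
vₚ = 2.92194 × 10^6 m/s ≈ 2922 km/s
vₐ² = 2.298 × 10^21 × (2.05002 × 10^-10 − 1.94789 × 10^-10) = 2.34687 × 10^10 m²/s²
vₐ = 153195 m/s ≈ 153.2 km/s

Final answer: vₚ = 2922 km/s, vₐ = 153.2 km/s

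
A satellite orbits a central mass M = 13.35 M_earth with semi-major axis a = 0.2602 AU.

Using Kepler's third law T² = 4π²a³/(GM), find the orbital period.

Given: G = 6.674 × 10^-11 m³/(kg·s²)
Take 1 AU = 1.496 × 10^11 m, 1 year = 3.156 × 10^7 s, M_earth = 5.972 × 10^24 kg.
M = 13.35 M_earth = 7.97262 × 10^25 kg
GM = G × M = 6.674 × 10^-11 × 7.97262 × 10^25 = 5.32093 × 10^15 m³/s²
a = 0.2602 AU = 3.89259 × 10^10 m
a³ = 5.89816 × 10^31 m³
T = 2π √(a³/GM) = 2π √((5.89816 × 10^31) / (5.32093 × 10^15)) = 2π × 1.05285 × 10^8 s
T = 6.61522 × 10^8 s ≈ 20.96 years

Final answer: 20.96 years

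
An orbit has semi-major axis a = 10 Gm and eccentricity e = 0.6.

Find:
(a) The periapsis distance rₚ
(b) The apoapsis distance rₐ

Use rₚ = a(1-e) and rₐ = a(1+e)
a = 10 Gm = 1 × 10^10 m
e = 0.6:  1 − e = 0.4,  1 + e = 1.6
(a) rₚ = a(1 − e) = 1 × 10^10 m × 0.4 = 4 × 10^9 m ≈ 4 Gm
(b) rₐ = a(1 + e) = 1 × 10^10 m × 1.6 = 1.6 × 10^10 m ≈ 16 Gm

Final answer:
(a) rₚ = 4 Gm
(b) rₐ = 16 Gm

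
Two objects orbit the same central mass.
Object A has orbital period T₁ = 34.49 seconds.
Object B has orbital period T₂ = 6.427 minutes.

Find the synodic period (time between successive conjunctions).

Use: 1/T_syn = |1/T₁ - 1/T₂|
T₁ = 34.49 seconds
T₂ = 6.427 minutes = 385.62 s
1/T₁ = 0.0289939 s⁻¹
1/T₂ = 0.00259323 s⁻¹
|1/T₁ − 1/T₂| = 0.0264007 s⁻¹
T_syn = 1 / |1/T₁ − 1/T₂| = 37.8778 s ≈ 37.88 seconds

Final answer: T_syn = 37.88 seconds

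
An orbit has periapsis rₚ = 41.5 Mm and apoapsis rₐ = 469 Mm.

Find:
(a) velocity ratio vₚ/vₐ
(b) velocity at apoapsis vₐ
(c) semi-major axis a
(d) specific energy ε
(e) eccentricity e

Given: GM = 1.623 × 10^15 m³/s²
rₚ = 41.5 Mm = 4.15 × 10^7 m
rₐ = 469 Mm = 4.69 × 10^8 m
GM = 1.623 × 10^15 m³/s²
a = (rₚ + rₐ)/2 = 2.5525 × 10^8 m
e = (rₐ − rₚ)/(rₐ + rₚ) = (4.275 × 10^8) / (5.105 × 10^8) = 0.837414
(a) vₚ/vₐ = rₐ/rₚ (angular momentum) = (4.69 × 10^8) / (4.15 × 10^7) = 11.3012 ≈ 11.3
(b) vₐ² = GM (2/rₐ − 1/a) = 1.623 × 10^15 × (4.26439 × 10^-9 − 3.91773 × 10^-9) = 562637 m²/s²;  vₐ = 750.091 m/s ≈ 750.1 m/s
(c) a = 2.5525 × 10^8 m ≈ 255.2 Mm
(d) 2a = 5.105 × 10^8 m;  ε = −GM/(2a) = -3.17924 × 10^6 J/kg ≈ -3.179 MJ/kg
(e) e = 0.837414 ≈ 0.8374

Final answer:
(a) velocity ratio vₚ/vₐ = 11.3
(b) velocity at apoapsis vₐ = 750.1 m/s
(c) semi-major axis a = 255.2 Mm
(d) specific energy ε = -3.179 MJ/kg
(e) eccentricity e = 0.8374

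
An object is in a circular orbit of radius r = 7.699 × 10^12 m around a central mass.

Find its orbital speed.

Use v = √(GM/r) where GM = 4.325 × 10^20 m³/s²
r = 7.699 × 10^12 m
GM = 4.325 × 10^20 m³/s²
GM/r = (4.325 × 10^20) / (7.699 × 10^12) = 5.61761 × 10^7 m²/s²
v = √(GM/r) = 7495.07 m/s ≈ 7.495 km/s

Final answer: 7.495 km/s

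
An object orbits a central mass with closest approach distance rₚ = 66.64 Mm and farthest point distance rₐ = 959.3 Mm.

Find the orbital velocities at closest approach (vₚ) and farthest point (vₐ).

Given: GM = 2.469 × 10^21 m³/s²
rₚ = 66.64 Mm = 6.664 × 10^7 m
rₐ = 959.3 Mm = 9.593 × 10^8 m
GM = 2.469 × 10^21 m³/s²
a = (rₚ + rₐ)/2 = 5.1297 × 10^8 m
Vis-viva: v² = GM (2/r − 1/a)
vₚ² = 2.469 × 10^21 × (3.0012 × 10^-8 − 1.94943 × 10^-9) = 6.92865 × 10^13 m²/s²
vₚ = 8.32385 × 10^6 m/s ≈ 8324 km/s
vₐ² = 2.469 × 10^21 × (2.08485 × 10^-9 − 1.94943 × 10^-9) = 3.34356 × 10^11 m²/s²
vₐ = 578236 m/s ≈ 578.2 km/s

Final answer: vₚ = 8324 km/s, vₐ = 578.2 km/s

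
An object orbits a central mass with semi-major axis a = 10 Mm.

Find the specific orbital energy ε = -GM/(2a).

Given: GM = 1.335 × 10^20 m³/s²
a = 10 Mm = 1 × 10^7 m
GM = 1.335 × 10^20 m³/s²
2a = 2 × 10^7 m
ε = −GM/(2a) = -6.675 × 10^12 J/kg ≈ -6675 GJ/kg

Final answer: -6675 GJ/kg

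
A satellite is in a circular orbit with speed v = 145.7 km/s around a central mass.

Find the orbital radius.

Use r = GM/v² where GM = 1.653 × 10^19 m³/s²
v = 145.7 km/s = 145700 m/s
GM = 1.653 × 10^19 m³/s²
v² = 2.12285 × 10^10 m²/s²
r = GM/v² = (1.653 × 10^19) / (2.12285 × 10^10) = 7.78671 × 10^8 m ≈ 778.7 Mm

Final answer: 778.7 Mm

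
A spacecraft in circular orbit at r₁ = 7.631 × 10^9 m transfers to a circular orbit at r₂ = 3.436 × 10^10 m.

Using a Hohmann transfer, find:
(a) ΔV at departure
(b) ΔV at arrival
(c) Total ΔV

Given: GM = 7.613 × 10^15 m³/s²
r₁ = 7.631 × 10^9 m
r₂ = 3.436 × 10^10 m
GM = 7.613 × 10^15 m³/s²
Transfer ellipse: a_t = (r₁ + r₂)/2 = 2.09955 × 10^10 m
Circular speed at r₁: v₁ = √(GM/r₁) = 998.82 m/s
Transfer speed at r₁ (periapsis): v₁ₜ = √(GM(2/r₁ − 1/a_t)) = 1277.76 m/s
(a) ΔV₁ = v₁ₜ − v₁ = 278.944 m/s ≈ 278.9 m/s
Circular speed at r₂: v₂ = √(GM/r₂) = 470.708 m/s
Transfer speed at r₂ (apoapsis): v₂ₜ = √(GM(2/r₂ − 1/a_t)) = 283.778 m/s
(b) ΔV₂ = v₂ − v₂ₜ = 186.93 m/s ≈ 186.9 m/s
(c) ΔV_total = ΔV₁ + ΔV₂ = 465.874 m/s ≈ 465.9 m/s

Final answer:
(a) ΔV₁ = 278.9 m/s
(b) ΔV₂ = 186.9 m/s
(c) ΔV_total = 465.9 m/s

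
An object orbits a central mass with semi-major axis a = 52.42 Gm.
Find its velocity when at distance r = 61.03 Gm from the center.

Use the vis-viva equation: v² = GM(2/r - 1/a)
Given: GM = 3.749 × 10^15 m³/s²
a = 52.42 Gm = 5.242 × 10^10 m
r = 61.03 Gm = 6.103 × 10^10 m
GM = 3.749 × 10^15 m³/s²
2/r − 1/a = 3.27708 × 10^-11 − 1.90767 × 10^-11 = 1.36941 × 10^-11 m⁻¹
v² = GM (2/r − 1/a) = 51339.1 m²/s²
v = 226.581 m/s ≈ 226.6 m/s

Final answer: 226.6 m/s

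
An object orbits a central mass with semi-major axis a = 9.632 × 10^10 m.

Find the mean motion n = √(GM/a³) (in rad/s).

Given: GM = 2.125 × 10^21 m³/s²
a = 9.632 × 10^10 m
GM = 2.125 × 10^21 m³/s²
a³ = 8.93613 × 10^32 m³
GM/a³ = (2.125 × 10^21) / (8.93613 × 10^32) = 2.37799 × 10^-12 s⁻²
n = √(GM/a³) = 1.54207 × 10^-6 rad/s ≈ 1.542 × 10^-6 rad/s

Final answer: n = 1.542 × 10^-6 rad/s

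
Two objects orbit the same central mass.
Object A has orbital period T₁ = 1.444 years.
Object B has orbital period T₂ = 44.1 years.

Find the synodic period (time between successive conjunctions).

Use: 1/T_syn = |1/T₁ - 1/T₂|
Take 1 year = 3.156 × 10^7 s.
T₁ = 1.444 years = 4.55726 × 10^7 s
T₂ = 44.1 years = 1.3918 × 10^9 s
1/T₁ = 2.1943 × 10^-8 s⁻¹
1/T₂ = 7.18496 × 10^-10 s⁻¹
|1/T₁ − 1/T₂| = 2.12245 × 10^-8 s⁻¹
T_syn = 1 / |1/T₁ − 1/T₂| = 4.71154 × 10^7 s ≈ 1.493 years

Final answer: T_syn = 1.493 years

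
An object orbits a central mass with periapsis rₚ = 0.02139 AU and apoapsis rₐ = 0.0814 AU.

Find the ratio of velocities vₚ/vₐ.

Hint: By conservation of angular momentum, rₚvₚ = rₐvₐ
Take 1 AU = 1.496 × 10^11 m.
rₚ = 0.02139 AU = 3.19994 × 10^9 m
rₐ = 0.0814 AU = 1.21774 × 10^10 m
rₚvₚ = rₐvₐ  ⇒  vₚ/vₐ = rₐ/rₚ
vₚ/vₐ = (1.21774 × 10^10) / (3.19994 × 10^9) = 3.80552

Final answer: vₚ/vₐ = 3.806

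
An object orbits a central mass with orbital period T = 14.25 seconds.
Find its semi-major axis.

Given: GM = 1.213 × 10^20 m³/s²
T = 14.25 seconds
GM = 1.213 × 10^20 m³/s²
Kepler's third law: a³ = GM T² / (4π²)
T² = 203.062 s²
a³ = (1.213 × 10^20) × 203.062 / (4π²) = 6.23923 × 10^20 m³
a = (a³)^(1/3) = 8.54496 × 10^6 m ≈ 8.545 Mm

Final answer: 8.545 Mm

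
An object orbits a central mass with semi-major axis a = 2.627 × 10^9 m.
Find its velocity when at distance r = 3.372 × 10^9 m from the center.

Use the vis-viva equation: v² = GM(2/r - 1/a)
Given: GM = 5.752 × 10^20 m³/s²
a = 2.627 × 10^9 m
r = 3.372 × 10^9 m
GM = 5.752 × 10^20 m³/s²
2/r − 1/a = 5.9312 × 10^-10 − 3.80662 × 10^-10 = 2.12457 × 10^-10 m⁻¹
v² = GM (2/r − 1/a) = 1.22206 × 10^11 m²/s²
v = 349579 m/s ≈ 349.6 km/s

Final answer: 349.6 km/s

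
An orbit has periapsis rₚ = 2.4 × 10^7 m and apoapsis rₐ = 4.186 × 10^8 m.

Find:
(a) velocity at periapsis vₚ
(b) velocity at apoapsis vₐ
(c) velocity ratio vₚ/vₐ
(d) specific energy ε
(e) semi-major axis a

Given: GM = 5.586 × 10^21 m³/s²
rₚ = 2.4 × 10^7 m
rₐ = 4.186 × 10^8 m
GM = 5.586 × 10^21 m³/s²
a = (rₚ + rₐ)/2 = 2.213 × 10^8 m
e = (rₐ − rₚ)/(rₐ + rₚ) = (3.946 × 10^8) / (4.426 × 10^8) = 0.89155
(a) vₚ² = GM (2/rₚ − 1/a) = 5.586 × 10^21 × (8.33333 × 10^-8 − 4.51875 × 10^-9) = 4.40258 × 10^14 m²/s²;  vₚ = 2.09823 × 10^7 m/s ≈ 2.098 × 10^4 km/s
(b) vₐ² = GM (2/rₐ − 1/a) = 5.586 × 10^21 × (4.77783 × 10^-9 − 4.51875 × 10^-9) = 1.44721 × 10^12 m²/s²;  vₐ = 1.203 × 10^6 m/s ≈ 1203 km/s
(c) vₚ/vₐ = rₐ/rₚ (angular momentum) = (4.186 × 10^8) / (2.4 × 10^7) = 17.4417 ≈ 17.44
(d) 2a = 4.426 × 10^8 m;  ε = −GM/(2a) = -1.26209 × 10^13 J/kg ≈ -1.262 × 10^4 GJ/kg
(e) a = 2.213 × 10^8 m ≈ 2.213 × 10^8 m

Final answer:
(a) velocity at periapsis vₚ = 2.098 × 10^4 km/s
(b) velocity at apoapsis vₐ = 1203 km/s
(c) velocity ratio vₚ/vₐ = 17.44
(d) specific energy ε = -1.262 × 10^4 GJ/kg
(e) semi-major axis a = 2.213 × 10^8 m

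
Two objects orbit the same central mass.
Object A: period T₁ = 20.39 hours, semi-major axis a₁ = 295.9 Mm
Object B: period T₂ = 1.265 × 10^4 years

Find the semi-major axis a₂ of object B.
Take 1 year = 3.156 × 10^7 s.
T₁ = 20.39 hours = 73404 s
T₂ = 1.265 × 10^4 years = 3.99234 × 10^11 s
a₁ = 295.9 Mm = 2.959 × 10^8 m
Kepler's third law: (T₂/T₁)² = (a₂/a₁)³  ⇒  a₂ = a₁ (T₂/T₁)^(2/3)
T₂/T₁ = 5.43886 × 10^6
(T₂/T₁)^(2/3) = 30927.1
a₂ = 2.959 × 10^8 m × 30927.1 = 9.15131 × 10^12 m ≈ 9.151 Tm

Final answer: a₂ = 9.151 Tm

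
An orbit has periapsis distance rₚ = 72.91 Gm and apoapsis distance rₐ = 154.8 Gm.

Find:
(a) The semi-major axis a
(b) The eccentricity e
rₚ = 72.91 Gm = 7.291 × 10^10 m
rₐ = 154.8 Gm = 1.548 × 10^11 m
(a) a = (rₚ + rₐ)/2 = 1.13855 × 10^11 m ≈ 113.9 Gm
(b) e = (rₐ − rₚ)/(rₐ + rₚ) = (8.189 × 10^10) / (2.2771 × 10^11) = 0.359624

Final answer:
(a) a = 113.9 Gm
(b) e = 0.3596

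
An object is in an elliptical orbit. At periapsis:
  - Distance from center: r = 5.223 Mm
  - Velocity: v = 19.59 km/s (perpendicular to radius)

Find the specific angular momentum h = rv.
r = 5.223 Mm = 5.223 × 10^6 m
v = 19.59 km/s = 19590 m/s
h = rv = 5.223 × 10^6 × 19590 = 1.02319 × 10^11 m²/s ≈ 1.023 × 10^11 m²/s

Final answer: h = 1.023 × 10^11 m²/s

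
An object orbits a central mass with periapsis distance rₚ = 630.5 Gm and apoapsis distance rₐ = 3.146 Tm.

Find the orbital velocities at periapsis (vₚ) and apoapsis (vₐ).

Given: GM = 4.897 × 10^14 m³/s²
rₚ = 630.5 Gm = 6.305 × 10^11 m
rₐ = 3.146 Tm = 3.146 × 10^12 m
GM = 4.897 × 10^14 m³/s²
a = (rₚ + rₐ)/2 = 1.88825 × 10^12 m
Vis-viva: v² = GM (2/r − 1/a)
vₚ² = 4.897 × 10^14 × (3.17209 × 10^-12 − 5.29591 × 10^-13) = 1294.03 m²/s²
vₚ = 35.9726 m/s ≈ 35.97 m/s
vₐ² = 4.897 × 10^14 × (6.35728 × 10^-13 − 5.29591 × 10^-13) = 51.9753 m²/s²
vₐ = 7.20939 m/s ≈ 7.209 m/s

Final answer: vₚ = 35.97 m/s, vₐ = 7.209 m/s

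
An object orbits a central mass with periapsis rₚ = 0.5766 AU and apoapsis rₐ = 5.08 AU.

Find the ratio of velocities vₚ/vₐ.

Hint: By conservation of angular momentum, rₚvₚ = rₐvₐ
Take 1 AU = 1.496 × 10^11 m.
rₚ = 0.5766 AU = 8.62594 × 10^10 m
rₐ = 5.08 AU = 7.59968 × 10^11 m
rₚvₚ = rₐvₐ  ⇒  vₚ/vₐ = rₐ/rₚ
vₚ/vₐ = (7.59968 × 10^11) / (8.62594 × 10^10) = 8.81027

Final answer: vₚ/vₐ = 8.81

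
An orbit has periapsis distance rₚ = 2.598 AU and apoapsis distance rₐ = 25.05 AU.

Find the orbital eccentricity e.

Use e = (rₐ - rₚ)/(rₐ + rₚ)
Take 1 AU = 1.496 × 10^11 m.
rₚ = 2.598 AU = 3.88661 × 10^11 m
rₐ = 25.05 AU = 3.74748 × 10^12 m
rₐ − rₚ = 3.35882 × 10^12 m
rₐ + rₚ = 4.13614 × 10^12 m
e = (rₐ − rₚ)/(rₐ + rₚ) = 0.812066

Final answer: e = 0.8121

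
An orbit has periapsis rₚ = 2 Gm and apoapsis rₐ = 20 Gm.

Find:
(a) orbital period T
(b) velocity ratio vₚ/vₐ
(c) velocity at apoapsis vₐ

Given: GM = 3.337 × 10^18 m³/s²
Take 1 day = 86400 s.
rₚ = 2 Gm = 2 × 10^9 m
rₐ = 20 Gm = 2 × 10^10 m
GM = 3.337 × 10^18 m³/s²
a = (rₚ + rₐ)/2 = 1.1 × 10^10 m
e = (rₐ − rₚ)/(rₐ + rₚ) = (1.8 × 10^10) / (2.2 × 10^10) = 0.818182
(a) a³ = 1.331 × 10^30 m³;  T = 2π √(a³/GM) = 2π × 631555 s = 3.96817 × 10^6 s ≈ 45.93 days
(b) vₚ/vₐ = rₐ/rₚ (angular momentum) = (2 × 10^10) / (2 × 10^9) = 10 ≈ 10
(c) vₐ² = GM (2/rₐ − 1/a) = 3.337 × 10^18 × (1 × 10^-10 − 9.09091 × 10^-11) = 3.03364 × 10^7 m²/s²;  vₐ = 5507.85 m/s ≈ 5.508 km/s

Final answer:
(a) orbital period T = 45.93 days
(b) velocity ratio vₚ/vₐ = 10
(c) velocity at apoapsis vₐ = 5.508 km/s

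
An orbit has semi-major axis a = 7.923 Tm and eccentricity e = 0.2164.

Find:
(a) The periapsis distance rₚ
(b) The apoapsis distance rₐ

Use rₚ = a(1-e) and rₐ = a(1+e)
a = 7.923 Tm = 7.923 × 10^12 m
e = 0.2164:  1 − e = 0.7836,  1 + e = 1.2164
(a) rₚ = a(1 − e) = 7.923 × 10^12 m × 0.7836 = 6.20846 × 10^12 m ≈ 6.208 Tm
(b) rₐ = a(1 + e) = 7.923 × 10^12 m × 1.2164 = 9.63754 × 10^12 m ≈ 9.638 Tm

Final answer:
(a) rₚ = 6.208 Tm
(b) rₐ = 9.638 Tm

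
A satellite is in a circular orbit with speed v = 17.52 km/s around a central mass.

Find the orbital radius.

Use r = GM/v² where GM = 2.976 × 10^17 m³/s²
v = 17.52 km/s = 17520 m/s
GM = 2.976 × 10^17 m³/s²
v² = 3.0695 × 10^8 m²/s²
r = GM/v² = (2.976 × 10^17) / (3.0695 × 10^8) = 9.69538 × 10^8 m ≈ 9.695 × 10^8 m

Final answer: 9.695 × 10^8 m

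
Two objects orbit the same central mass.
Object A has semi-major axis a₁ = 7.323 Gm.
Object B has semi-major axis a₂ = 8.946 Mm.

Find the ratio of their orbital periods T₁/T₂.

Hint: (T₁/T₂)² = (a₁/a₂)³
a₁ = 7.323 Gm = 7.323 × 10^9 m
a₂ = 8.946 Mm = 8.946 × 10^6 m
a₁/a₂ = 818.578
T₁/T₂ = (a₁/a₂)^(3/2) = (818.578)^1.5 = 23420.2

Final answer: T₁/T₂ = 2.342 × 10^4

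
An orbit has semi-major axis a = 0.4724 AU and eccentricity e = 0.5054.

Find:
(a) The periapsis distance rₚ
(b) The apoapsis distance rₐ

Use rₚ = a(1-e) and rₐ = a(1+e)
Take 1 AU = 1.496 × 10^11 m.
a = 0.4724 AU = 7.0671 × 10^10 m
e = 0.5054:  1 − e = 0.4946,  1 + e = 1.5054
(a) rₚ = a(1 − e) = 7.0671 × 10^10 m × 0.4946 = 3.49539 × 10^10 m ≈ 0.2336 AU
(b) rₐ = a(1 + e) = 7.0671 × 10^10 m × 1.5054 = 1.06388 × 10^11 m ≈ 0.7112 AU

Final answer:
(a) rₚ = 0.2336 AU
(b) rₐ = 0.7112 AU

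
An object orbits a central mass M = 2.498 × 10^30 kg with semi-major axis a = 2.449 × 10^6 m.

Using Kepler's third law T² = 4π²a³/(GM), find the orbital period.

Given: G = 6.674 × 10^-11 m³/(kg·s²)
M = 2.498 × 10^30 kg
GM = G × M = 6.674 × 10^-11 × 2.498 × 10^30 = 1.66717 × 10^20 m³/s²
a = 2.449 × 10^6 m
a³ = 1.46881 × 10^19 m³
T = 2π √(a³/GM) = 2π √((1.46881 × 10^19) / (1.66717 × 10^20)) = 2π × 0.29682 s
T = 1.86498 s ≈ 1.865 seconds

Final answer: 1.865 seconds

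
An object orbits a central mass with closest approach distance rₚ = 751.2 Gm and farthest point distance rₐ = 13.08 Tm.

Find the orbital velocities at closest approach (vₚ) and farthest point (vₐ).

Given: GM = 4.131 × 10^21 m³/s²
rₚ = 751.2 Gm = 7.512 × 10^11 m
rₐ = 13.08 Tm = 1.308 × 10^13 m
GM = 4.131 × 10^21 m³/s²
a = (rₚ + rₐ)/2 = 6.9156 × 10^12 m
Vis-viva: v² = GM (2/r − 1/a)
vₚ² = 4.131 × 10^21 × (2.66241 × 10^-12 − 1.44601 × 10^-13) = 1.04011 × 10^10 m²/s²
vₚ = 101986 m/s ≈ 102 km/s
vₐ² = 4.131 × 10^21 × (1.52905 × 10^-13 − 1.44601 × 10^-13) = 3.43062 × 10^7 m²/s²
vₐ = 5857.15 m/s ≈ 5.857 km/s

Final answer: vₚ = 102 km/s, vₐ = 5.857 km/s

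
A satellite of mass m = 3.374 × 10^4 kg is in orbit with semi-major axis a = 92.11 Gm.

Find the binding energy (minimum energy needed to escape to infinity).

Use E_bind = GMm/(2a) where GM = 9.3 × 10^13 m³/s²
a = 92.11 Gm = 9.211 × 10^10 m
GM = 9.3 × 10^13 m³/s²
m = 3.374 × 10^4 kg
GMm = 9.3 × 10^13 × 33740 = 3.13782 × 10^18 m³·kg/s²
2a = 1.8422 × 10^11 m
E_bind = GMm/(2a) = 1.7033 × 10^7 J ≈ 17.03 MJ

Final answer: 17.03 MJ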